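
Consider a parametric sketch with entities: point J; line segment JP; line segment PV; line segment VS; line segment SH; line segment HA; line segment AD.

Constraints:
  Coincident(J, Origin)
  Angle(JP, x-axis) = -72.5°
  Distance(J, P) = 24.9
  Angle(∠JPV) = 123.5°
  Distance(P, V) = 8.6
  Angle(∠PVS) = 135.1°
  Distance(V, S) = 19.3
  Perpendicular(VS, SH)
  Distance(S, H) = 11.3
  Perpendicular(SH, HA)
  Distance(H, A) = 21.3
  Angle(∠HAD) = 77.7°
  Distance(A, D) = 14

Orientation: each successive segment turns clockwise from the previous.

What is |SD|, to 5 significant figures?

18.471

J is at the origin; JP runs at -72.5° with length 24.9, so P = (7.4876, -23.748). ∠JPV = 123.5° gives PV at -129.00° from the x-axis; with |PV| = 8.6, V = (2.0754, -30.431). ∠PVS = 135.1° gives VS at -173.90° from the x-axis; with |VS| = 19.3, S = (-17.115, -32.482). The perpendicularity gives SH at right angles to VS, so SH runs at 96.100°; with |SH| = 11.3, H = (-18.316, -21.246). SH ⟂ HA, so HA runs at 6.1000°; with |HA| = 21.3, A = (2.8633, -18.982). ∠HAD = 77.7° gives AD at -96.200° from the x-axis; with |AD| = 14.0, D = (1.3513, -32.901). Then |SD| = |D − S| = 18.471.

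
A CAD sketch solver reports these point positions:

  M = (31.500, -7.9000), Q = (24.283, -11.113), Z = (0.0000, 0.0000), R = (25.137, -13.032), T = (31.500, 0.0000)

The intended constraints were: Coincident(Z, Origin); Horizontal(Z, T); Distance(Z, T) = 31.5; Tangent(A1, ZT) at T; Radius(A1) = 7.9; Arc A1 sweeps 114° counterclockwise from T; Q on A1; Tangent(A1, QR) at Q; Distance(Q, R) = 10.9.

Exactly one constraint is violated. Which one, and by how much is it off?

Distance(Q, R) = 10.9 — off by 8.80.

Z = (0.00, 0.00) ✓; Z.y = 0.00, T.y = 0.00 ✓; |ZT| = 31.50 ✓; ∠(MT, TZ) = 90.00° ✓; |MT| = 7.900 ✓; bearing(M→Q) − bearing(M→T) = 114.0° ✓; |MQ| = 7.900 ✓; ∠(MQ, QR) = 90.01° ✓; |QR| = 2.100 ✗.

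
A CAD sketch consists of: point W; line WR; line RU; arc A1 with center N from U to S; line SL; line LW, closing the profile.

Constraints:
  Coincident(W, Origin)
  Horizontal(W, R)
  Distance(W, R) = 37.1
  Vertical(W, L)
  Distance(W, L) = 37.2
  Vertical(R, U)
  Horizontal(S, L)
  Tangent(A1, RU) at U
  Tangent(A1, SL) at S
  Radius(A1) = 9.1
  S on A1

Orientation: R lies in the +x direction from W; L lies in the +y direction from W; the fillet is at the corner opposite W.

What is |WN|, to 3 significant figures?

39.7

W and L share the same x with |WL| = 37.2 and L on the +y side, so L = (0.00, 37.2). The virtual corner opposite W is at (37.1, 37.2). Since A1 is tangent to RU there, NU ⟂ RU and A1 meets SL tangentially, so NS is at right angles to SL, with radius 9.1, so the center N sits 9.1 in from both sides at N = (28.0, 28.1). Then |WN| = |N − W| = 39.7.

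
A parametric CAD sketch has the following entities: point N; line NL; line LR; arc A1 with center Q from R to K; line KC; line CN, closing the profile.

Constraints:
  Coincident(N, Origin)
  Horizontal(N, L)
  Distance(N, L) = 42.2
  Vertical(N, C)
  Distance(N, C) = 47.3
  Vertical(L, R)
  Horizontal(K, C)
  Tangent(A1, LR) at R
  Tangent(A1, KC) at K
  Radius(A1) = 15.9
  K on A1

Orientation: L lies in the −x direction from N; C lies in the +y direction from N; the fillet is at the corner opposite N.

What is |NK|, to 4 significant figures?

54.12

N is at the origin; N and L share the same y with |NL| = 42.2 and L on the −x side, so L = (-42.20, 0.000). NC is vertical with |NC| = 47.3 and C on the +y side, so C = (0.000, 47.30). The virtual corner opposite N is at (-42.20, 47.30). Since A1 is tangent to LR there, QR ⟂ LR and since A1 is tangent to KC there, QK ⟂ KC, with radius 15.9, so the center Q sits 15.9 in from both sides at Q = (-26.30, 31.40). That places the tangent points at R = (-42.20, 31.40) on LR and K = (-26.30, 47.30) on KC. Then |NK| = |K − N| = 54.12.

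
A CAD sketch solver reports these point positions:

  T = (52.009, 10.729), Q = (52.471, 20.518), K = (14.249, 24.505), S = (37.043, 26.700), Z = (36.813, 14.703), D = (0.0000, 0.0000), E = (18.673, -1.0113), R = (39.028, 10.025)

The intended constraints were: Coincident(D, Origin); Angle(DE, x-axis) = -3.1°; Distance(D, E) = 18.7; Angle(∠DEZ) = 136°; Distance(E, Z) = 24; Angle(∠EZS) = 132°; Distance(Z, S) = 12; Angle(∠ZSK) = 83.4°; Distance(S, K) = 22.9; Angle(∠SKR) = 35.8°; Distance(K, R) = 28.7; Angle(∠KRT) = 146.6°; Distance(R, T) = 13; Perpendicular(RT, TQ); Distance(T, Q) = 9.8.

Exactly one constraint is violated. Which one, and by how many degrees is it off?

Perpendicular(RT, TQ) — off by 5.81°.

D = (0.00, 0.00) ✓; DE at -3.100° ✓; |DE| = 18.70 ✓; ∠DEZ = 136.0° ✓; |EZ| = 24.00 ✓; ∠EZS = 132.0° ✓; |ZS| = 12.00 ✓; ∠ZSK = 83.40° ✓; |SK| = 22.90 ✓; ∠SKR = 35.80° ✓; |KR| = 28.70 ✓; ∠KRT = 146.6° ✓; |RT| = 13.00 ✓; ∠(RT, TQ) = 84.19° ✗; |TQ| = 9.800 ✓.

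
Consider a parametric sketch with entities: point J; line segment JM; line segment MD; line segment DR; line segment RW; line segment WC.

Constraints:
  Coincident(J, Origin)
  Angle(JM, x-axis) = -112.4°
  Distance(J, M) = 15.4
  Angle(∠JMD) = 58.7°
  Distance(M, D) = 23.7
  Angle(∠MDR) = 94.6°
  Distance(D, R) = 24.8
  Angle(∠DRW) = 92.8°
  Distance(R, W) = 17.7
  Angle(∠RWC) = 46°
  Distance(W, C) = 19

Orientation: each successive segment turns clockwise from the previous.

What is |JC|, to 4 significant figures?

11.55

J is at the origin; JM runs at -112.4° with length 15.4, so M = (-5.868, -14.24). ∠JMD = 58.7° gives MD at 126.3° from the x-axis; with |MD| = 23.7, D = (-19.90, 4.862). ∠MDR = 94.6° gives DR at 40.90° from the x-axis; with |DR| = 24.8, R = (-1.154, 21.10). ∠DRW = 92.8° gives RW at -46.30° from the x-axis; with |RW| = 17.7, W = (11.07, 8.304). ∠RWC = 46.0° gives WC at 179.7° from the x-axis; with |WC| = 19.0, C = (-7.925, 8.403). Then |JC| = |C − J| = 11.55.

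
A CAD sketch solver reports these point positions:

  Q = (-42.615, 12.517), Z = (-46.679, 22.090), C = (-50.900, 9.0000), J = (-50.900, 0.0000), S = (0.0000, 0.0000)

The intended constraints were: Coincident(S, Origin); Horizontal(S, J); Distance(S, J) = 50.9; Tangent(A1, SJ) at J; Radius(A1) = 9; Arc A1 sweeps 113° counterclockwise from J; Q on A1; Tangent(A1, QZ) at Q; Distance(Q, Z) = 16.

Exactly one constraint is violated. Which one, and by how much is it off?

Distance(Q, Z) = 16 — off by 5.60.

S = (0.00, 0.00) ✓; S.y = 0.00, J.y = 0.00 ✓; |SJ| = 50.90 ✓; ∠(CJ, JS) = 90.00° ✓; |CJ| = 9.000 ✓; bearing(C→Q) − bearing(C→J) = 113.0° ✓; |CQ| = 9.001 ✓; ∠(CQ, QZ) = 90.00° ✓; |QZ| = 10.40 ✗.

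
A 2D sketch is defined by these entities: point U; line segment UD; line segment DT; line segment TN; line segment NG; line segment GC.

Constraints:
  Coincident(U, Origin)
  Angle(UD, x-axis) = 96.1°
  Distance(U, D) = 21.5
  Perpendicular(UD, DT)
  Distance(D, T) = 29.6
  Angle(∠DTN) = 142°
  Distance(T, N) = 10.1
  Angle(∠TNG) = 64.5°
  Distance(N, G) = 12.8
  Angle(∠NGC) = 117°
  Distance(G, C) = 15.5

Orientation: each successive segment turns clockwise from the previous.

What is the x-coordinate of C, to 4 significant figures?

11.57

U is at the origin; UD runs at 96.1° with length 21.5, so D = (-2.285, 21.38). UD ⟂ DT, so DT runs at 6.100°; with |DT| = 29.6, T = (27.15, 24.52). ∠DTN = 142.0° gives TN at -31.90° from the x-axis; with |TN| = 10.1, N = (35.72, 19.19). ∠TNG = 64.5° gives NG at -147.4° from the x-axis; with |NG| = 12.8, G = (24.94, 12.29). ∠NGC = 117.0° gives GC at 149.6° from the x-axis; with |GC| = 15.5, C = (11.57, 20.13). So C.x = 11.57.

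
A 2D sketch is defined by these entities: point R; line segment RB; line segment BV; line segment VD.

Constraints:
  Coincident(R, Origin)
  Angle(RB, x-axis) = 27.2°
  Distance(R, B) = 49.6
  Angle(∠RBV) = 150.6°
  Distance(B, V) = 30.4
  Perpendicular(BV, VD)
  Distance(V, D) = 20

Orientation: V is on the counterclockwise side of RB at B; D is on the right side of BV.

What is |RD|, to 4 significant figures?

85.94

R is at the origin; RB runs at 27.2° with length 49.6, so B = 49.6·(cos 27.2°, sin 27.2°) = (44.12, 22.67). ∠RBV = 150.6°, so BV runs at 27.2° + (180° − 150.6°) = 56.60° from the x-axis; with |BV| = 30.4, V = B + 30.4·(cos 56.60°, sin 56.60°) = (60.85, 48.05). BV ⟂ VD; with |VD| = 20.0 on the right of BV, D = V + 20.0·(0.8348, -0.5505) = (77.55, 37.04). Then |RD| = |D − R| = 85.94.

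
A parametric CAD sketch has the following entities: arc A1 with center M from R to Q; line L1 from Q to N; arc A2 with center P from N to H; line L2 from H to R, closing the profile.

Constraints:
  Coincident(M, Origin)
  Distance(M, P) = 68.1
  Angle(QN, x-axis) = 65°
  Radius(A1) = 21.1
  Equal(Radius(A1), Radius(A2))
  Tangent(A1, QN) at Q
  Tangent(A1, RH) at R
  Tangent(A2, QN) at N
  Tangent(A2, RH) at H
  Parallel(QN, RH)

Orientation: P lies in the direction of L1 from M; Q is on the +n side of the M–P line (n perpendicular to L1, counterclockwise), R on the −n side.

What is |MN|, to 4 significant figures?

71.29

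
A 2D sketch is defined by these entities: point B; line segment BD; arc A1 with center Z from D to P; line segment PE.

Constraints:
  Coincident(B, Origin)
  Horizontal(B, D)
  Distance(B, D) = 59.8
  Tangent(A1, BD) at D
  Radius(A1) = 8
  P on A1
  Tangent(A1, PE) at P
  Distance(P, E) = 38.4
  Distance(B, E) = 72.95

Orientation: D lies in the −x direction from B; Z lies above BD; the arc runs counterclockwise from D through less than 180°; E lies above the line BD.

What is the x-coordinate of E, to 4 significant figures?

-55.78

B is at the origin; BD is horizontal with |BD| = 59.8 and D on the −x side, so D = (-59.80, 0.000). Since A1 is tangent to BD there, ZD ⟂ BD, so Z = D + (0, 8) = (-59.80, 8.000). Since ZP ⟂ PE (tangency), |ZE| = √(8.0² + 38.4²) = 39.22 regardless of where P sits on A1. So E lies on both circle(B, 72.95) and circle(Z, 39.22); the above-BD intersection is E = (-55.78, 47.02). P is the foot of the tangent from E: P = (-51.84, 8.820).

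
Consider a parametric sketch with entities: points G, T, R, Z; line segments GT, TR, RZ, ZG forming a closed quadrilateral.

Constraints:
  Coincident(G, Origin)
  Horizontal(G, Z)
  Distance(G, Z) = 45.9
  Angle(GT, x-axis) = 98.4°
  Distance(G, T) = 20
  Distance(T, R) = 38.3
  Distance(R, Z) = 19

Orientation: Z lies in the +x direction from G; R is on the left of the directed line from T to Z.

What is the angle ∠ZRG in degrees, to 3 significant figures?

100°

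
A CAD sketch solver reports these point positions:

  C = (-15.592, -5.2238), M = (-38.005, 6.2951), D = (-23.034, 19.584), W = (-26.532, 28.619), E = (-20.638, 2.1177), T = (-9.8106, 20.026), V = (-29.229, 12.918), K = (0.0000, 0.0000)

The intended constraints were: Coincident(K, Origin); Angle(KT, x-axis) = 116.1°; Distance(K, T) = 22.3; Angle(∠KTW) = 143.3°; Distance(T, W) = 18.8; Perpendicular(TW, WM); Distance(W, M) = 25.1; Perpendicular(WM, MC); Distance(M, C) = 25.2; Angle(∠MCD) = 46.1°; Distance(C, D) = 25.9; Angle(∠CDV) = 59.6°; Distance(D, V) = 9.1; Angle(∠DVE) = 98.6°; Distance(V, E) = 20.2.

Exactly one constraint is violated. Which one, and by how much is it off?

Distance(V, E) = 20.2 — off by 6.40.

K = (0.00, 0.00) ✓; KT at 116.1° ✓; |KT| = 22.30 ✓; ∠KTW = 143.3° ✓; |TW| = 18.80 ✓; ∠(TW, WM) = 90.00° ✓; |WM| = 25.10 ✓; ∠(WM, MC) = 90.00° ✓; |MC| = 25.20 ✓; ∠MCD = 46.10° ✓; |CD| = 25.90 ✓; ∠CDV = 59.60° ✓; |DV| = 9.100 ✓; ∠DVE = 98.60° ✓; |VE| = 13.80 ✗.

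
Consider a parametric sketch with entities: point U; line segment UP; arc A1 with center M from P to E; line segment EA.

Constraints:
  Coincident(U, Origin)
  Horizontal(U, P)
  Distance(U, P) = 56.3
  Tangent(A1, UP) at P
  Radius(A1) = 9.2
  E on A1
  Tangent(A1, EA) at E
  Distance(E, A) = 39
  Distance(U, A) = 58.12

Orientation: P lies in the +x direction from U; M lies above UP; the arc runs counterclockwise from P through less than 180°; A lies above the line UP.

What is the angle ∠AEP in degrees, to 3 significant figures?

114°

U is at the origin; UP is horizontal with |UP| = 56.3 and P on the +x side, so P = (56.3, 0.00). Tangency of A1 to UP means the radius MP is perpendicular to UP, so M = P + (0, 9.2) = (56.3, 9.20). Since ME ⟂ EA (tangency), |MA| = √(9.2² + 39.0²) = 40.1 regardless of where E sits on A1. So A lies on both circle(U, 58.12) and circle(M, 40.1); the above-UP intersection is A = (37.4, 44.5). E is the foot of the tangent from A: E = (63.2, 15.3).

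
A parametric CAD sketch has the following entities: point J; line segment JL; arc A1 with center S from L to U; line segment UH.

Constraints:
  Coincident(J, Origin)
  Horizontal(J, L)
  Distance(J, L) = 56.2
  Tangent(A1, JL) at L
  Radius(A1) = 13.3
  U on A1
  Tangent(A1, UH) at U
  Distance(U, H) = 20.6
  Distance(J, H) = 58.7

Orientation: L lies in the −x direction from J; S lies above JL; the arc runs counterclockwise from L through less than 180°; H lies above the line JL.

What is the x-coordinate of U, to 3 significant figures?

-43.1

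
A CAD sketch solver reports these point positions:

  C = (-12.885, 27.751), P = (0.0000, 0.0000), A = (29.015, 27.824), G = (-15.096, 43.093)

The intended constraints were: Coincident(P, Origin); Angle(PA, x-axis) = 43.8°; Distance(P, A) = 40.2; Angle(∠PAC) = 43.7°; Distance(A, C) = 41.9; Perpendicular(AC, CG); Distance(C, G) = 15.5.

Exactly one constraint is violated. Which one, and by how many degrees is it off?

Perpendicular(AC, CG) — off by 8.10°.

P = (0.00, 0.00) ✓; PA at 43.80° ✓; |PA| = 40.20 ✓; ∠PAC = 43.70° ✓; |AC| = 41.90 ✓; ∠(AC, CG) = 81.90° ✗; |CG| = 15.50 ✓.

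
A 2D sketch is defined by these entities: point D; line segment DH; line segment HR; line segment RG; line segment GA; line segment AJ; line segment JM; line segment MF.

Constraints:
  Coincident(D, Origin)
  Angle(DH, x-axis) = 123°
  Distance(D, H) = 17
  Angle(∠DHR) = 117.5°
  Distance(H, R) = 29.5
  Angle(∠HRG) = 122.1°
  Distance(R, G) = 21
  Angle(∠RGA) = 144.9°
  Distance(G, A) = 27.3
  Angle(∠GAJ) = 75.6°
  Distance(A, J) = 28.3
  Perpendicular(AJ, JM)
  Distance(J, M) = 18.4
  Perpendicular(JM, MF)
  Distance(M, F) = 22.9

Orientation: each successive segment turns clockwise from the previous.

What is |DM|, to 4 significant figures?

25.88

D is at the origin; DH runs at 123.0° with length 17.0, so H = (-9.259, 14.26). ∠DHR = 117.5° gives HR at 60.50° from the x-axis; with |HR| = 29.5, R = (5.268, 39.93). ∠HRG = 122.1° gives RG at 2.600° from the x-axis; with |RG| = 21.0, G = (26.25, 40.89). ∠RGA = 144.9° gives GA at -32.50° from the x-axis; with |GA| = 27.3, A = (49.27, 26.22). ∠GAJ = 75.6° gives AJ at -136.9° from the x-axis; with |AJ| = 28.3, J = (28.61, 6.881). AJ is perpendicular to JM, so JM runs at 133.1°; with |JM| = 18.4, M = (16.03, 20.32). Then |DM| = |M − D| = 25.88.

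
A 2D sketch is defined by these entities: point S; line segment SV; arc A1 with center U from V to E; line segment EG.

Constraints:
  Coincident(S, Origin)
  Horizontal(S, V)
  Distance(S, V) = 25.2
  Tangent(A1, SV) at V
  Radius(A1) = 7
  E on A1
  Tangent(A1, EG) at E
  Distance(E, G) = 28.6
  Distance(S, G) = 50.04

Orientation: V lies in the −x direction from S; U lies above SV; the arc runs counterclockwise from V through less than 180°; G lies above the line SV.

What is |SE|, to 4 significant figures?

22.53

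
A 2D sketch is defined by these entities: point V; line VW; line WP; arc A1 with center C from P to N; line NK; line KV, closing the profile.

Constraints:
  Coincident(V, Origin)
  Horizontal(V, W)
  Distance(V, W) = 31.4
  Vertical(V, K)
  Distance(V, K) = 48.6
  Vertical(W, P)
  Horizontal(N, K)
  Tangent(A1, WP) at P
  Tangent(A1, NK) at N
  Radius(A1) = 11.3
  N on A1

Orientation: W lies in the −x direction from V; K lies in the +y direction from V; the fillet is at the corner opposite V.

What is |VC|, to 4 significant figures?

42.37

VK is vertical with |VK| = 48.6 and K on the +y side, so K = (0.000, 48.60). The virtual corner opposite V is at (-31.40, 48.60). Since A1 is tangent to WP there, CP ⟂ WP and since A1 is tangent to NK there, CN ⟂ NK, with radius 11.3, so the center C sits 11.3 in from both sides at C = (-20.10, 37.30). Then |VC| = |C − V| = 42.37.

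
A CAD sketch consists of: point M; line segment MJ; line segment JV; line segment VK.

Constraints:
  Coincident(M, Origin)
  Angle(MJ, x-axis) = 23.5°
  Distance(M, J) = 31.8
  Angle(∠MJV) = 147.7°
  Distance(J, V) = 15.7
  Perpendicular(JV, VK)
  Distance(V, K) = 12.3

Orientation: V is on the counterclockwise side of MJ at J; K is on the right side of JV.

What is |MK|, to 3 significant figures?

51.7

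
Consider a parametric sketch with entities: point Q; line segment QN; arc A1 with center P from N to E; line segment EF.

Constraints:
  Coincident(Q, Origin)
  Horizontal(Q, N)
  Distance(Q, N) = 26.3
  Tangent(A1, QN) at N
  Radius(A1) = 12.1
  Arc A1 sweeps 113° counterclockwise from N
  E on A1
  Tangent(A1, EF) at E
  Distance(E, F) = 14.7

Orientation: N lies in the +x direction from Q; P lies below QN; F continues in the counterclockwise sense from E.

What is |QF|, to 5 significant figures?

36.861

Q is at the origin; Q and N share the same y with |QN| = 26.3 and N on the +x side, so N = (26.300, 0.0000). Since A1 is tangent to QN there, PN ⟂ QN, so P = N + (0, -12.1) = (26.300, -12.100). On A1, N sits at bearing 90° from P; a 113° counterclockwise sweep puts E at bearing 203°, so E = P + 12.1·(cos 203°, sin 203°) = (15.162, -16.828). Tangency of A1 to EF means the radius PE is perpendicular to EF, so EF runs along (−sin 203°, cos 203°); with |EF| = 14.7, F = (20.906, -30.359). Then |QF| = |F − Q| = 36.861.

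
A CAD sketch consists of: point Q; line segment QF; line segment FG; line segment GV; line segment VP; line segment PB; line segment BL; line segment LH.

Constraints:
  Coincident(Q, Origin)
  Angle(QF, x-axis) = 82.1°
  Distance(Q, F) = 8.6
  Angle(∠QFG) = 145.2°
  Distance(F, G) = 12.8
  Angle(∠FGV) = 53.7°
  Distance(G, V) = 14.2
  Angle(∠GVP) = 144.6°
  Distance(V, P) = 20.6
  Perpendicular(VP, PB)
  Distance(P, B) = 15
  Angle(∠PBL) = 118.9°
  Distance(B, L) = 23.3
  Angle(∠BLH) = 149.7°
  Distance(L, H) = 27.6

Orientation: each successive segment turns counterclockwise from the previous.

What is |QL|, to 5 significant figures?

18.580

Q is at the origin; QF runs at 82.1° with length 8.6, so F = (1.1820, 8.5184). ∠QFG = 145.2° gives FG at 116.90° from the x-axis; with |FG| = 12.8, G = (-4.6091, 19.933). ∠FGV = 53.7° gives GV at -116.80° from the x-axis; with |GV| = 14.2, V = (-11.012, 7.2587). ∠GVP = 144.6° gives VP at -81.400° from the x-axis; with |VP| = 20.6, P = (-7.9312, -13.110). The perpendicularity gives PB at right angles to VP, so PB runs at 8.6000°; with |PB| = 15.0, B = (6.9002, -10.867). ∠PBL = 118.9° gives BL at 69.700° from the x-axis; with |BL| = 23.3, L = (14.984, 10.986). Then |QL| = |L − Q| = 18.580.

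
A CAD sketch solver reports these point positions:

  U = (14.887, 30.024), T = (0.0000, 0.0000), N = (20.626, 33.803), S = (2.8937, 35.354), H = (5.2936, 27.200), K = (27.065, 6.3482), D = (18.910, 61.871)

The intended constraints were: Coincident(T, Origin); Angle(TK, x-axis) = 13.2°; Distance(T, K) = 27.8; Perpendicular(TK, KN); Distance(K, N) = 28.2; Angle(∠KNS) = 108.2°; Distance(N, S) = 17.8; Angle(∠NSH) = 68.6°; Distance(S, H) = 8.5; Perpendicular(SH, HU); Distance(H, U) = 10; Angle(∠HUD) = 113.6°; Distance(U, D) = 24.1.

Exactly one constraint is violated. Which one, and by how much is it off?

Distance(U, D) = 24.1 — off by 8.00.

T = (0.00, 0.00) ✓; TK at 13.20° ✓; |TK| = 27.80 ✓; ∠(TK, KN) = 90.00° ✓; |KN| = 28.20 ✓; ∠KNS = 108.2° ✓; |NS| = 17.80 ✓; ∠NSH = 68.60° ✓; |SH| = 8.500 ✓; ∠(SH, HU) = 90.00° ✓; |HU| = 10.00 ✓; ∠HUD = 113.6° ✓; |UD| = 32.10 ✗.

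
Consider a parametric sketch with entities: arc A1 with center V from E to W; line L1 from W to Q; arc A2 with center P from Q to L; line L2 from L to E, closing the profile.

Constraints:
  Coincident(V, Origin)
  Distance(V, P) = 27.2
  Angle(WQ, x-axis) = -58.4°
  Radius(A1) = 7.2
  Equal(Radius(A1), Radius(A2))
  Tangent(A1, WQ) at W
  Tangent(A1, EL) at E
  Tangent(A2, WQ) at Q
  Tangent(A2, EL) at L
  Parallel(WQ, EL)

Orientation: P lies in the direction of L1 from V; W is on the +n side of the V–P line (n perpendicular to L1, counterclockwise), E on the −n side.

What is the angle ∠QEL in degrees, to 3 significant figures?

27.9°

The slot axis is L1's direction at -58.4°, so u = (cos -58.4°, sin -58.4°) = (0.524, -0.852) and n = (−sin -58.4°, cos -58.4°) = (0.852, 0.524). V is at the origin and P lies 27.2 along u from V, so P = 27.2·u = (14.3, -23.2). Tangency of A1 to both parallel lines with radius 7.2 puts W and E at V ± 7.2·n: W = (6.13, 3.77), E = (-6.13, -3.77). Equal radii place Q and L the same way about P: Q = P + 7.2·n = (20.4, -19.4), L = P − 7.2·n = (8.12, -26.9). Then cos ∠QEL = EQ·EL / (|EQ||EL|), giving 27.9°.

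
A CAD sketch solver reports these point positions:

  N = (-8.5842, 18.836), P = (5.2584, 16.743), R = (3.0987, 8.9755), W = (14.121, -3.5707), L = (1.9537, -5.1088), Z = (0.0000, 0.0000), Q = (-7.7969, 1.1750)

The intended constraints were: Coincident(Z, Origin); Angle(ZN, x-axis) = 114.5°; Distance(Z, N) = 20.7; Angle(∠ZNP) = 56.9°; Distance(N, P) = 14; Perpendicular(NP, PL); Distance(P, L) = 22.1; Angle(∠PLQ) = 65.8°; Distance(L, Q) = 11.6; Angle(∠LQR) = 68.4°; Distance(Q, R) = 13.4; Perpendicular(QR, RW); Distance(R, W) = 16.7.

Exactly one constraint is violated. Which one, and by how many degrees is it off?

Perpendicular(QR, RW) — off by 5.70°.

Z = (0.00, 0.00) ✓; ZN at 114.5° ✓; |ZN| = 20.70 ✓; ∠ZNP = 56.90° ✓; |NP| = 14.00 ✓; ∠(NP, PL) = 90.00° ✓; |PL| = 22.10 ✓; ∠PLQ = 65.80° ✓; |LQ| = 11.60 ✓; ∠LQR = 68.40° ✓; |QR| = 13.40 ✓; ∠(QR, RW) = 84.30° ✗; |RW| = 16.70 ✓.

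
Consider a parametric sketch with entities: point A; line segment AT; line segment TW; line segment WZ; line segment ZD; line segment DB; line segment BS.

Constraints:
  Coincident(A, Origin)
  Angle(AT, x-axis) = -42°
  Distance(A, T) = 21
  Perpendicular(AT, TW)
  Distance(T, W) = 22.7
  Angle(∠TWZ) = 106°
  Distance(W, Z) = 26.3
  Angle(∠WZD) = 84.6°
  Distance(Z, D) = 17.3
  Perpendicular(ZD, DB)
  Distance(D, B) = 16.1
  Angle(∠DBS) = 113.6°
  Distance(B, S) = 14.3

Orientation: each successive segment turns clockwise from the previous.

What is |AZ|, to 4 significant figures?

30.25

A is at the origin; AT runs at -42.0° with length 21.0, so T = (15.61, -14.05). AT is perpendicular to TW, so TW runs at -132.0°; with |TW| = 22.7, W = (0.4168, -30.92). ∠TWZ = 106.0° gives WZ at 154.0° from the x-axis; with |WZ| = 26.3, Z = (-23.22, -19.39). Then |AZ| = |Z − A| = 30.25.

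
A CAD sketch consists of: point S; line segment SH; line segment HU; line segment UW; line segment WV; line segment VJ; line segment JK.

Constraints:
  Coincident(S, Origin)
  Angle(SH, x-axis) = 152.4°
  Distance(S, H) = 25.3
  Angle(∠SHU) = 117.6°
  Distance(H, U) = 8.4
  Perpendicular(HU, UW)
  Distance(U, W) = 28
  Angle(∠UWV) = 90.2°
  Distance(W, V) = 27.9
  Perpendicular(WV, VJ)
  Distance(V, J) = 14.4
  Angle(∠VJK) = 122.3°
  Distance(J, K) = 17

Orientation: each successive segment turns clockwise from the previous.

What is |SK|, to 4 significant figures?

19.01

S is at the origin; SH runs at 152.4° with length 25.3, so H = (-22.42, 11.72). ∠SHU = 117.6° gives HU at 90.00° from the x-axis; with |HU| = 8.4, U = (-22.42, 20.12). The perpendicularity gives UW at right angles to HU, so UW runs at 0.000°; with |UW| = 28.0, W = (5.579, 20.12). ∠UWV = 90.2° gives WV at -89.80° from the x-axis; with |WV| = 27.9, V = (5.676, -7.778). WV ⟂ VJ, so VJ runs at -179.8°; with |VJ| = 14.4, J = (-8.723, -7.829). ∠VJK = 122.3° gives JK at 122.5° from the x-axis; with |JK| = 17.0, K = (-17.86, 6.509). Then |SK| = |K − S| = 19.01.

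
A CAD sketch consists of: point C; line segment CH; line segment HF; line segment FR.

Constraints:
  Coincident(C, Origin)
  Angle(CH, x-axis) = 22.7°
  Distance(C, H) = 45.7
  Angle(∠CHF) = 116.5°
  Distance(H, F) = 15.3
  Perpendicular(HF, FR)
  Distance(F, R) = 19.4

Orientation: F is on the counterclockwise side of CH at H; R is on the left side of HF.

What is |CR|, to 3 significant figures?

41.7

∠CHF = 116.5°, so HF runs at 22.7° + (180° − 116.5°) = 86.2° from the x-axis; with |HF| = 15.3, F = H + 15.3·(cos 86.2°, sin 86.2°) = (43.2, 32.9). HF is perpendicular to FR; with |FR| = 19.4 on the left of HF, R = F + 19.4·(-0.998, 0.0663) = (23.8, 34.2). Then |CR| = |R − C| = 41.7.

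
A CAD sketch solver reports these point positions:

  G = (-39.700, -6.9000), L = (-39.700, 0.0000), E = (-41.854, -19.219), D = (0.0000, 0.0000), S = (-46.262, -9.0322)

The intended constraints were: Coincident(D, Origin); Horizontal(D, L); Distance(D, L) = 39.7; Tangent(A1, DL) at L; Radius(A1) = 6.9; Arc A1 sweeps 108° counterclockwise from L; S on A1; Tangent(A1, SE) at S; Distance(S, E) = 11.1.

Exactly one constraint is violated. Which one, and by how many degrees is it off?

Tangent(A1, SE) at S — off by 5.40°.

D = (0.00, 0.00) ✓; D.y = 0.00, L.y = 0.00 ✓; |DL| = 39.70 ✓; ∠(GL, LD) = 90.00° ✓; |GL| = 6.900 ✓; bearing(G→S) − bearing(G→L) = 108.0° ✓; |GS| = 6.900 ✓; ∠(GS, SE) = 84.60° ✗; |SE| = 11.10 ✓.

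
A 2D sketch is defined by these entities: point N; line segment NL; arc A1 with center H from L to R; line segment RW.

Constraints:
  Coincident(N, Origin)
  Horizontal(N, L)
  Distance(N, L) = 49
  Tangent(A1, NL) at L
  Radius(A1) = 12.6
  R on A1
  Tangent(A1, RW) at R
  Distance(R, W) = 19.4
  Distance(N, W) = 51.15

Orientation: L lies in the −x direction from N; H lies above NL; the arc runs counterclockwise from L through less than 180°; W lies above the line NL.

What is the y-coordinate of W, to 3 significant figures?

33.4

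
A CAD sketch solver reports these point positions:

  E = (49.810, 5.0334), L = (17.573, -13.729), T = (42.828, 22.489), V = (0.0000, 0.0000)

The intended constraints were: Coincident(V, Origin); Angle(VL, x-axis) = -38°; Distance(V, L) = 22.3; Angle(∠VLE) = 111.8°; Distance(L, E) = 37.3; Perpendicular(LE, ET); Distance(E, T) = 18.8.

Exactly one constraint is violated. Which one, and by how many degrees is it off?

Perpendicular(LE, ET) — off by 8.40°.

V = (0.00, 0.00) ✓; VL at -38.00° ✓; |VL| = 22.30 ✓; ∠VLE = 111.8° ✓; |LE| = 37.30 ✓; ∠(LE, ET) = 81.60° ✗; |ET| = 18.80 ✓.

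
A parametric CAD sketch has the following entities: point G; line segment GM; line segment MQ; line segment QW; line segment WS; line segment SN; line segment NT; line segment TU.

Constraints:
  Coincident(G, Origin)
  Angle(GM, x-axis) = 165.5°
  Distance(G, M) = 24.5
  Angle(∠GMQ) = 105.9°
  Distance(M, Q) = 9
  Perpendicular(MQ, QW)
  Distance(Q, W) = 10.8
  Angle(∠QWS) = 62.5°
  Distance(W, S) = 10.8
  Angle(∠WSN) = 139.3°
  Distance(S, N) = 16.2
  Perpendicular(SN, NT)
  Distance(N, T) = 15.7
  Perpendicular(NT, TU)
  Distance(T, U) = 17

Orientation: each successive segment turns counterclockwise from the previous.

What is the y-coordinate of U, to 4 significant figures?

-6.562

G is at the origin; GM runs at 165.5° with length 24.5, so M = (-23.72, 6.134). ∠GMQ = 105.9° gives MQ at -120.4° from the x-axis; with |MQ| = 9.0, Q = (-28.27, -1.628). MQ is perpendicular to QW, so QW runs at -30.40°; with |QW| = 10.8, W = (-18.96, -7.093). ∠QWS = 62.5° gives WS at 87.10° from the x-axis; with |WS| = 10.8, S = (-18.41, 3.693). ∠WSN = 139.3° gives SN at 127.8° from the x-axis; with |SN| = 16.2, N = (-28.34, 16.49). The perpendicularity gives NT at right angles to SN, so NT runs at -142.2°; with |NT| = 15.7, T = (-40.75, 6.871). NT is perpendicular to TU, so TU runs at -52.20°; with |TU| = 17.0, U = (-30.33, -6.562). So U.y = -6.562.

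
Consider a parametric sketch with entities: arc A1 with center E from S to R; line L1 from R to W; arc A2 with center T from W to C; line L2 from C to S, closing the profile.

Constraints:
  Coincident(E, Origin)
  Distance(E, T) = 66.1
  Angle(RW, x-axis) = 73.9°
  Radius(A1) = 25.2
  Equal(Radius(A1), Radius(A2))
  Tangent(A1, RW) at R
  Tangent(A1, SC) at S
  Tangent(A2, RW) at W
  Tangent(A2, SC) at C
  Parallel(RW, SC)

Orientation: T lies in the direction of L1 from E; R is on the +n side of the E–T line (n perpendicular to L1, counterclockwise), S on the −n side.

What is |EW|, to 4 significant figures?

70.74

Tangency of A1 to both parallel lines with radius 25.2 puts R and S at E ± 25.2·n: R = (-24.21, 6.988), S = (24.21, -6.988). Equal radii place W and C the same way about T: W = T + 25.2·n = (-5.881, 70.50), C = T − 25.2·n = (42.54, 56.52). Then |EW| = |W − E| = 70.74.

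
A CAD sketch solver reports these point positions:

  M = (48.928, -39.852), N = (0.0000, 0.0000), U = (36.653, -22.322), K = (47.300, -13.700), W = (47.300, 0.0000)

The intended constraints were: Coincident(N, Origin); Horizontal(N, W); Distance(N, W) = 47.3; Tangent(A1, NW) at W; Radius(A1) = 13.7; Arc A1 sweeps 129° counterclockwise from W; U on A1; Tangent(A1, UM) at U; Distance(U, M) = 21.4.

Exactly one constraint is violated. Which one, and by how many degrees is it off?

Tangent(A1, UM) at U — off by 4.00°.

N = (0.00, 0.00) ✓; N.y = 0.00, W.y = 0.00 ✓; |NW| = 47.30 ✓; ∠(KW, WN) = 90.00° ✓; |KW| = 13.70 ✓; bearing(K→U) − bearing(K→W) = 129.0° ✓; |KU| = 13.70 ✓; ∠(KU, UM) = 94.00° ✗; |UM| = 21.40 ✓.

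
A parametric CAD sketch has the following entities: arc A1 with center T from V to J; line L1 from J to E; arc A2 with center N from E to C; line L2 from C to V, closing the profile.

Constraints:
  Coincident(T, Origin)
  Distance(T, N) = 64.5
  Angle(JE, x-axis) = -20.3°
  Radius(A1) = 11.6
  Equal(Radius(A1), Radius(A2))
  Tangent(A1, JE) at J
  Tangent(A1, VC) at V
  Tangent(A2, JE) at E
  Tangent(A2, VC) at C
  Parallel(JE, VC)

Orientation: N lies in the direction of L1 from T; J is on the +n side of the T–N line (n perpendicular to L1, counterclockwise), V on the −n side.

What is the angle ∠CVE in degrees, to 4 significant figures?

19.78°

The slot axis is L1's direction at -20.3°, so u = (cos -20.3°, sin -20.3°) = (0.9379, -0.3469) and n = (−sin -20.3°, cos -20.3°) = (0.3469, 0.9379). T is at the origin and N lies 64.5 along u from T, so N = 64.5·u = (60.49, -22.38). Tangency of A1 to both parallel lines with radius 11.6 puts J and V at T ± 11.6·n: J = (4.024, 10.88), V = (-4.024, -10.88). Equal radii place E and C the same way about N: E = N + 11.6·n = (64.52, -11.50), C = N − 11.6·n = (56.47, -33.26). Then cos ∠CVE = VC·VE / (|VC||VE|), giving 19.78°.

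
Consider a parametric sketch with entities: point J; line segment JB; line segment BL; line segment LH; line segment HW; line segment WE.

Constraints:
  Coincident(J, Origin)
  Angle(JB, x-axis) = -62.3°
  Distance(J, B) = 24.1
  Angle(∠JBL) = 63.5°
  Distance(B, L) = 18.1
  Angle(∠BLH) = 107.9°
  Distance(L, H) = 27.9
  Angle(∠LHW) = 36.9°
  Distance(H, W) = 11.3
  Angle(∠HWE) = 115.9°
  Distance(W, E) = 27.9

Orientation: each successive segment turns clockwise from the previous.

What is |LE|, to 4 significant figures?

8.428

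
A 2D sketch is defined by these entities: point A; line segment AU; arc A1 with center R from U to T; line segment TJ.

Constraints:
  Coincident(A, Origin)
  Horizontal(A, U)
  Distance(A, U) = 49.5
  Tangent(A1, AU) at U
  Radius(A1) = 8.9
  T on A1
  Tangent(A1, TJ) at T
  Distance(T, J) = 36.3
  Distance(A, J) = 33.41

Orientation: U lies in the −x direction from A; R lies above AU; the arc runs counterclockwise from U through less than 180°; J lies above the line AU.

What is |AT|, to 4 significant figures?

43.26

Checks: ∠(RU, UA) = 90.00° ✓; |RT| = 8.900 ✓; ∠(RT, TJ) = 90.00° ✓; |TJ| = 36.30 ✓; |AJ| = 33.41 ✓.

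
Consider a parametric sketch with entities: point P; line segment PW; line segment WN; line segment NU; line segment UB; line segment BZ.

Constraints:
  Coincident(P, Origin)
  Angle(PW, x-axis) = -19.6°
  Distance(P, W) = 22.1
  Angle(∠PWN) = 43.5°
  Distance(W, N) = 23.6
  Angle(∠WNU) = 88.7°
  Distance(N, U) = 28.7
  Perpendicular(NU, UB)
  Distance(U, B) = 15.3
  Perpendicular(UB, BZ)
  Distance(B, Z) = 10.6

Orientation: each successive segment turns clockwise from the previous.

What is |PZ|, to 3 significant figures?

8.52

NU is perpendicular to UB, so UB runs at 22.6°; with |UB| = 15.3, B = (2.34, 15.4). UB ⟂ BZ, so BZ runs at -67.4°; with |BZ| = 10.6, Z = (6.41, 5.62). Then |PZ| = |Z − P| = 8.52.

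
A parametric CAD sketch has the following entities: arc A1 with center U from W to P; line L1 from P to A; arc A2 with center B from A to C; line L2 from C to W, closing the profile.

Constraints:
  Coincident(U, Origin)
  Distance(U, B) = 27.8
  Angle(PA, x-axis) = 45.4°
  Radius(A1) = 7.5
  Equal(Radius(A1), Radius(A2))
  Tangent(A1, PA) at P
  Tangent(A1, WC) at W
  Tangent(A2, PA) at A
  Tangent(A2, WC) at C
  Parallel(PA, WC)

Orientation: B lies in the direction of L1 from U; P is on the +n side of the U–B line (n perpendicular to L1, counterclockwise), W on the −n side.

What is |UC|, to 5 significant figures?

28.794

Tangency of A1 to both parallel lines with radius 7.5 puts P and W at U ± 7.5·n: P = (-5.3402, 5.2661), W = (5.3402, -5.2661). Equal radii place A and C the same way about B: A = B + 7.5·n = (14.180, 25.060), C = B − 7.5·n = (24.860, 14.528). Then |UC| = |C − U| = 28.794.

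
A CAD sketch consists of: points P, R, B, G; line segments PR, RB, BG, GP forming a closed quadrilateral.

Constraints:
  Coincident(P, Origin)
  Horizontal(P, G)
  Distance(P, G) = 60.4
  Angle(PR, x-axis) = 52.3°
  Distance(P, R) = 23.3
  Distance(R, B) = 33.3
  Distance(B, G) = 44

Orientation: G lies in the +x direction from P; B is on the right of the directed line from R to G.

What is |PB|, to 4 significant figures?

23.83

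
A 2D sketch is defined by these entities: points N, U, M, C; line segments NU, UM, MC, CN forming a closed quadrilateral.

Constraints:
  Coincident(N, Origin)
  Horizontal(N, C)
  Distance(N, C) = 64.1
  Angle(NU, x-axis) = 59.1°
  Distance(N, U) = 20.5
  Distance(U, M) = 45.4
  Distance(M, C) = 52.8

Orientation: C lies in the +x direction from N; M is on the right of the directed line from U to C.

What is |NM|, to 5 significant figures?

32.924

Checks: |UM| = 45.40 ✓; |MC| = 52.80 ✓.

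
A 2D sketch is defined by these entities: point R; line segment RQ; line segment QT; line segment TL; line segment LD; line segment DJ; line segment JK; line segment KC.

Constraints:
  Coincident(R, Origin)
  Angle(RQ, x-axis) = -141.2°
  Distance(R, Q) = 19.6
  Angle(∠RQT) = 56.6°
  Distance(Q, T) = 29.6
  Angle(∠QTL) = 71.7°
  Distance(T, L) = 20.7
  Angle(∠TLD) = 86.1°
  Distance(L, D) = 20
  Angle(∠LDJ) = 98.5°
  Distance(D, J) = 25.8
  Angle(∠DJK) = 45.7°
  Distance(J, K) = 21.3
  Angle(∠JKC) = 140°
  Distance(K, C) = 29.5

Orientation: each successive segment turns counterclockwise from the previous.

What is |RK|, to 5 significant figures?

15.882

R is at the origin; RQ runs at -141.2° with length 19.6, so Q = (-15.275, -12.281). ∠RQT = 56.6° gives QT at -17.800° from the x-axis; with |QT| = 29.6, T = (12.908, -21.330). ∠QTL = 71.7° gives TL at 90.500° from the x-axis; with |TL| = 20.7, L = (12.727, -0.63080). ∠TLD = 86.1° gives LD at -175.60° from the x-axis; with |LD| = 20.0, D = (-7.2137, -2.1652). ∠LDJ = 98.5° gives DJ at -94.100° from the x-axis; with |DJ| = 25.8, J = (-9.0583, -27.899). ∠DJK = 45.7° gives JK at 40.200° from the x-axis; with |JK| = 21.3, K = (7.2105, -14.151). Then |RK| = |K − R| = 15.882.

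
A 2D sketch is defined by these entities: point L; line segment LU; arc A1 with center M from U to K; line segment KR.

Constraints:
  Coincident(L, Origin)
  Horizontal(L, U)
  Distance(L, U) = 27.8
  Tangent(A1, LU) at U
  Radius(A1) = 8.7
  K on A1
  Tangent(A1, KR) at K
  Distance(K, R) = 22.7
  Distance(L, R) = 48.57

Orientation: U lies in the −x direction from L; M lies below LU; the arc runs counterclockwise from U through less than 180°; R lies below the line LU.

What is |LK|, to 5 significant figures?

37.443

Checks: |MU| = 8.700 ✓; |MK| = 8.700 ✓; ∠(MK, KR) = 90.00° ✓; |KR| = 22.70 ✓; |LR| = 48.57 ✓.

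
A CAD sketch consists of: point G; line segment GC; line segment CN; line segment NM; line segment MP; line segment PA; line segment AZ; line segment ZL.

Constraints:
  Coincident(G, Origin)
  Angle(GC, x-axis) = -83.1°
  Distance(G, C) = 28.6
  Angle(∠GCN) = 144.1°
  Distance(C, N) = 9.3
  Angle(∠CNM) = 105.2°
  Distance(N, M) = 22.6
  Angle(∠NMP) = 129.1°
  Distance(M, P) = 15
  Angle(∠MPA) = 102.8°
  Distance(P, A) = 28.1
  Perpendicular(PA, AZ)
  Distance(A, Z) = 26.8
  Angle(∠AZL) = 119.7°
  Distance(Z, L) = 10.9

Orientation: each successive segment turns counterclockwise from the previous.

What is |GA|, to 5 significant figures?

7.3217

G is at the origin; GC runs at -83.1° with length 28.6, so C = (3.4359, -28.393). ∠GCN = 144.1° gives CN at -47.200° from the x-axis; with |CN| = 9.3, N = (9.7547, -35.217). ∠CNM = 105.2° gives NM at 27.600° from the x-axis; with |NM| = 22.6, M = (29.783, -24.746). ∠NMP = 129.1° gives MP at 78.500° from the x-axis; with |MP| = 15.0, P = (32.773, -10.047). ∠MPA = 102.8° gives PA at 155.70° from the x-axis; with |PA| = 28.1, A = (7.1630, 1.5164). Then |GA| = |A − G| = 7.3217.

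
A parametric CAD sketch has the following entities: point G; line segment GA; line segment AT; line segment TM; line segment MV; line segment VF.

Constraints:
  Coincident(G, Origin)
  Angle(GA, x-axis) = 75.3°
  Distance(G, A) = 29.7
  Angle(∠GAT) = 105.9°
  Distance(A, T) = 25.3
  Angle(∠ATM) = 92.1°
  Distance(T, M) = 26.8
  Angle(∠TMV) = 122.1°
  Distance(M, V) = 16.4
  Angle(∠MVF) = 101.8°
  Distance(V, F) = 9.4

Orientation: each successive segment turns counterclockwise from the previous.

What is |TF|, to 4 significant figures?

35.25

G is at the origin; GA runs at 75.3° with length 29.7, so A = (7.537, 28.73). ∠GAT = 105.9° gives AT at 149.4° from the x-axis; with |AT| = 25.3, T = (-14.24, 41.61). ∠ATM = 92.1° gives TM at -122.7° from the x-axis; with |TM| = 26.8, M = (-28.72, 19.05). ∠TMV = 122.1° gives MV at -64.80° from the x-axis; with |MV| = 16.4, V = (-21.74, 4.215). ∠MVF = 101.8° gives VF at 13.40° from the x-axis; with |VF| = 9.4, F = (-12.59, 6.393). Then |TF| = |F − T| = 35.25.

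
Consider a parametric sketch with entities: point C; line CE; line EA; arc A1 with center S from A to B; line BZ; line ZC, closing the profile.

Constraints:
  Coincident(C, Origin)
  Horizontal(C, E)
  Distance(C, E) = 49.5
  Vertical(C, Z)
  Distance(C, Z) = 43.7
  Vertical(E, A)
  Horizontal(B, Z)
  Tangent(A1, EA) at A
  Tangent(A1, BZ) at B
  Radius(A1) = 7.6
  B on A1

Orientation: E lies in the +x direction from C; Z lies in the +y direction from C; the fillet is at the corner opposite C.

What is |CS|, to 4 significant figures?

55.31

C is at the origin; CE is horizontal with |CE| = 49.5 and E on the +x side, so E = (49.50, 0.000). C and Z share the same x with |CZ| = 43.7 and Z on the +y side, so Z = (0.000, 43.70). The virtual corner opposite C is at (49.50, 43.70). A1 meets EA tangentially, so SA is at right angles to EA and tangency of A1 to BZ means the radius SB is perpendicular to BZ, with radius 7.6, so the center S sits 7.6 in from both sides at S = (41.90, 36.10). Then |CS| = |S − C| = 55.31.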